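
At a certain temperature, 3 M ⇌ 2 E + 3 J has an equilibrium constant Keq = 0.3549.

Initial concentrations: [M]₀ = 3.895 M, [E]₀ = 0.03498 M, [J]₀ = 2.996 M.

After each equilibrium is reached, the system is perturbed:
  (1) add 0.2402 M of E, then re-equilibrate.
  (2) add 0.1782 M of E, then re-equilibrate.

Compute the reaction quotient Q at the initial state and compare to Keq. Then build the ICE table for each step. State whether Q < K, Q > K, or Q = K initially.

Q₀ = 5.5686e-04; Q < K (proceeds forward)

Q₀ = 5.5686e-04 vs Keq = 0.3549 ⇒ Q<K, forward
Step 1:
                    M           E           J
  Initial       3.895     0.03498       2.996
  Change       -0.679      0.4527       0.679
  Equil         3.216      0.4877       3.675
  solve Keq expr → x = 0.2263; check Q = 0.3549
Then add 0.2402 M of E.
Step 2:
                    M           E           J
  Initial       3.216      0.7279       3.675
  Change       0.2119     -0.1412     -0.2119
  Equil         3.428      0.5866       3.463
  solve Keq expr → x = -0.07062; check Q = 0.3549
Then add 0.1782 M of E.
Step 3:
                    M           E           J
  Initial       3.428      0.7648       3.463
  Change       0.1471    -0.09803     -0.1471
  Equil         3.575      0.6668       3.316
  solve Keq expr → x = -0.04902; check Q = 0.3549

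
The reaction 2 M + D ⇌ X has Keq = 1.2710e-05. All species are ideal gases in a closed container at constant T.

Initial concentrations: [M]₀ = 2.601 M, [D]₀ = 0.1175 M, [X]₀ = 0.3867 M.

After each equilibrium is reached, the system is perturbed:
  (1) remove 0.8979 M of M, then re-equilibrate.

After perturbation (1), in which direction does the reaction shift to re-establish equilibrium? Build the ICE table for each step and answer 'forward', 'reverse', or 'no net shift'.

Direction: reverse

Q₀ = 0.4865 vs Keq = 1.2710e-05 ⇒ Q>K, reverse
Step 1:
                    M           D           X
  I             2.601      0.1175      0.3867
  C            0.7733      0.3866     -0.3866
  E             3.374      0.5041  7.2953e-05
  solve Keq expr → x = -0.3866; check Q = 1.2710e-05
Then remove 0.8979 M of M.
Step 2:
                    M           D           X
  I             2.476      0.5041  7.2953e-05
  C        6.7311e-05  3.3655e-05 -3.3655e-05
  E             2.476      0.5042  3.9297e-05
  solve Keq expr → x = -3.3655e-05; check Q = 1.2710e-05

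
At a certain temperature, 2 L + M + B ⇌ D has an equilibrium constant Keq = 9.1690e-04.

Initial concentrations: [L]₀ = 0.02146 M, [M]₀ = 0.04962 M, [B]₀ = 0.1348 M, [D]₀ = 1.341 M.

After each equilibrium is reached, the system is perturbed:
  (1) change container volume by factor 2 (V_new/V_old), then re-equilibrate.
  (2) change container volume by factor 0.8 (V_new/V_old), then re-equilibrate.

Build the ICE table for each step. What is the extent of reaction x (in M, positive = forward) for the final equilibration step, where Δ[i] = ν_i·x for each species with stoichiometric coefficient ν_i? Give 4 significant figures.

Q₀ = 4.3533e+05 vs Keq = 9.1690e-04 ⇒ Q>K, reverse
Step 1:
                  L         M         B         D
  Initial   0.02146   0.04962    0.1348     1.341
  Change      2.656     1.328     1.328    -1.328
  Equil       2.677     1.377     1.463   0.01324
  solve Keq expr → x = -1.328; check Q = 9.1690e-04
Then change container volume by factor 2 (V_new/V_old).
Step 2:
                  L         M         B         D
  Initial     1.338    0.6887    0.7313  0.006618
  Change    0.01153  0.005763  0.005763 -0.005763
  Equil        1.35    0.6945     0.737 8.5534e-04
  solve Keq expr → x = -0.005763; check Q = 9.1690e-04
Then change container volume by factor 0.8 (V_new/V_old).
Step 3:
                  L         M         B         D
  Initial     1.688    0.8681    0.9213  0.001069
  Change  -0.002019 -0.001009 -0.001009  0.001009
  Equil       1.686    0.8671    0.9203  0.002079
  solve Keq expr → x = 0.001009; check Q = 9.1690e-04

x = 0.001009 M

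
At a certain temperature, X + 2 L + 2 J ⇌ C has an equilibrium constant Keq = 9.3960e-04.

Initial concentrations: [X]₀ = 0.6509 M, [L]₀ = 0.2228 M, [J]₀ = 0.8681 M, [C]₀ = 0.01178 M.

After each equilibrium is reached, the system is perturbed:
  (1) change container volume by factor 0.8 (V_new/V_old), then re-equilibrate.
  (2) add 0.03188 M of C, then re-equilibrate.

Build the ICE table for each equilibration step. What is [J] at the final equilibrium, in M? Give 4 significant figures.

[J]_eq = 1.178 M

Q₀ = 0.4838 vs Keq = 9.3960e-04 ⇒ Q>K, reverse
Step 1:
                    X           L           J           C
  Initial      0.6509      0.2228      0.8681     0.01178
  Change      0.01175      0.0235      0.0235    -0.01175
  Equil        0.6626      0.2463      0.8916  3.0026e-05
  solve Keq expr → x = -0.01175; check Q = 9.3960e-04
Then change container volume by factor 0.8 (V_new/V_old).
Step 2:
                    X           L           J           C
  Initial      0.8283      0.3079       1.114  3.7532e-05
  Change  -5.4011e-05 -1.0802e-04 -1.0802e-04  5.4011e-05
  Equil        0.8283      0.3078       1.114  9.1544e-05
  solve Keq expr → x = 5.4011e-05; check Q = 9.3960e-04
Then add 0.03188 M of C.
Step 3:
                    X           L           J           C
  Initial      0.8283      0.3078       1.114     0.03197
  Change      0.03182     0.06363     0.06363    -0.03182
  Equil        0.8601      0.3714       1.178  1.5469e-04
  solve Keq expr → x = -0.03182; check Q = 9.3960e-04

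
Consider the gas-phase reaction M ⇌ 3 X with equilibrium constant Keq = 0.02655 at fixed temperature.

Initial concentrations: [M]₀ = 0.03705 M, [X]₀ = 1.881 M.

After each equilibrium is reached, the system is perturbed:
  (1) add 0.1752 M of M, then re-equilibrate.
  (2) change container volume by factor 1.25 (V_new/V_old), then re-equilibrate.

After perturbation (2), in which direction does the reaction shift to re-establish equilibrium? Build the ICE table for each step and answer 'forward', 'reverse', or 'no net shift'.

Direction: forward

Q₀ = 179.6 vs Keq = 0.02655 ⇒ Q>K, reverse
Step 1:
                    M           X
  Initial     0.03705       1.881
  Change        0.544      -1.632
  Equil        0.5811      0.2489
  solve Keq expr → x = -0.544; check Q = 0.02655
Then add 0.1752 M of M.
Step 2:
                    M           X
  Initial      0.7563      0.2489
  Change    -0.007325     0.02198
  Equil        0.7489      0.2709
  solve Keq expr → x = 0.007325; check Q = 0.02655
Then change container volume by factor 1.25 (V_new/V_old).
Step 3:
                    M           X
  Initial      0.5992      0.2167
  Change     -0.01107     0.03321
  Equil        0.5881      0.2499
  solve Keq expr → x = 0.01107; check Q = 0.02655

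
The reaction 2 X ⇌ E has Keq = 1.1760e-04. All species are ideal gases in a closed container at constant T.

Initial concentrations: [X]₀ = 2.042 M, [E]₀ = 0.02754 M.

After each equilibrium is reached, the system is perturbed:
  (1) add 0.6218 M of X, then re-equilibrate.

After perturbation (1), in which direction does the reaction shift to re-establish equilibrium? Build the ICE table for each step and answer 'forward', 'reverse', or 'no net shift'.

Q₀ = 0.006605 vs Keq = 1.1760e-04 ⇒ Q>K, reverse
Step 1:
                   X          E
  Initial      2.042    0.02754
  Change     0.05405   -0.02702
  Equil        2.096 5.1667e-04
  solve Keq expr → x = -0.02702; check Q = 1.1760e-04
Then add 0.6218 M of X.
Step 2:
                   X          E
  Initial      2.718 5.1667e-04
  Change  -7.0312e-04 3.5156e-04
  Equil        2.717 8.6823e-04
  solve Keq expr → x = 3.5156e-04; check Q = 1.1760e-04

Direction: forward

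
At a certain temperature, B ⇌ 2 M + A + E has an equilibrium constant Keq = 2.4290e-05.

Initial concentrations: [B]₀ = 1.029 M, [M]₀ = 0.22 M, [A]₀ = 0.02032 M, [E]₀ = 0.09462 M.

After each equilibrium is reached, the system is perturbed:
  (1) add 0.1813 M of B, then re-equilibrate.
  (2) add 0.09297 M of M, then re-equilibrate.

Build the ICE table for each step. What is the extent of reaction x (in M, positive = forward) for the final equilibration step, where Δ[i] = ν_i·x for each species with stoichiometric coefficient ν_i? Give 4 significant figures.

x = -0.004368 M

Q₀ = 9.0435e-05 vs Keq = 2.4290e-05 ⇒ Q>K, reverse
Step 1:
                  B         M         A         E
  Initial     1.029      0.22   0.02032   0.09462
  Change    0.01228  -0.02456  -0.01228  -0.01228
  Equil       1.041    0.1954  0.008041   0.08234
  solve Keq expr → x = -0.01228; check Q = 2.4290e-05
Then add 0.1813 M of B.
Step 2:
                  B         M         A         E
  Initial     1.223    0.1954  0.008041   0.08234
  Change   -0.00107   0.00214   0.00107   0.00107
  Equil       1.222    0.1976  0.009112   0.08341
  solve Keq expr → x = 0.00107; check Q = 2.4290e-05
Then add 0.09297 M of M.
Step 3:
                  B         M         A         E
  Initial     1.222    0.2906  0.009112   0.08341
  Change   0.004368 -0.008737 -0.004368 -0.004368
  Equil       1.226    0.2818  0.004743   0.07904
  solve Keq expr → x = -0.004368; check Q = 2.4290e-05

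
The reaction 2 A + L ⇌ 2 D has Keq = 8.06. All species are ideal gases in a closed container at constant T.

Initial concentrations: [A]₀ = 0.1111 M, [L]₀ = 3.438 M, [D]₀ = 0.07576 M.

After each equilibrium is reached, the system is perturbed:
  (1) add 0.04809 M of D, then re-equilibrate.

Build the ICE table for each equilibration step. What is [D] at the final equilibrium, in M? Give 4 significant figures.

Q₀ = 0.1353 vs Keq = 8.06 ⇒ Q<K, forward
Step 1:
                    A           L           D
  I            0.1111       3.438     0.07576
  C          -0.08112    -0.04056     0.08112
  E           0.02998       3.397      0.1569
  solve Keq expr → x = 0.04056; check Q = 8.06
Then add 0.04809 M of D.
Step 2:
                    A           L           D
  I           0.02998       3.397       0.205
  C          0.007698    0.003849   -0.007698
  E           0.03768       3.401      0.1973
  solve Keq expr → x = -0.003849; check Q = 8.06

[D]_eq = 0.1973 M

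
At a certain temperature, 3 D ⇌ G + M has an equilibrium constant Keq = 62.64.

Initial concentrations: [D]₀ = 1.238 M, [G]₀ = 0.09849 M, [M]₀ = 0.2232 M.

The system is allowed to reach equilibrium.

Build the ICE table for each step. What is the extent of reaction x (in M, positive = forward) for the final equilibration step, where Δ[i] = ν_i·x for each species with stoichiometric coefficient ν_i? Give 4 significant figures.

x = 0.3587 M

Q₀ = 0.01159 vs Keq = 62.64 ⇒ Q<K, forward
Step 1:
                  D         G         M
  I           1.238   0.09849    0.2232
  C          -1.076    0.3587    0.3587
  E          0.1619    0.4572    0.5819
  solve Keq expr → x = 0.3587; check Q = 62.64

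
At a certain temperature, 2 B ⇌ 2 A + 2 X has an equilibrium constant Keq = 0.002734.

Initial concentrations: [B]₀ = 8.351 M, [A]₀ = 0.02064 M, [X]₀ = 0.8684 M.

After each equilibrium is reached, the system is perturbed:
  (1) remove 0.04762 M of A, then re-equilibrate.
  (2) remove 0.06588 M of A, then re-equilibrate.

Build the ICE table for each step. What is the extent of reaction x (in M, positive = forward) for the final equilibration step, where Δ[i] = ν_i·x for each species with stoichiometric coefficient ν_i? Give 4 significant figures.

Q₀ = 4.6066e-06 vs Keq = 0.002734 ⇒ Q<K, forward
Step 1:
                   B          A          X
  init         8.351    0.02064     0.8684
  Δ          -0.3295     0.3295     0.3295
  eq           8.022     0.3501      1.198
  solve Keq expr → x = 0.1647; check Q = 0.002734
Then remove 0.04762 M of A.
Step 2:
                   B          A          X
  init         8.022     0.3025      1.198
  Δ         -0.03591    0.03591    0.03591
  eq           7.986     0.3384      1.234
  solve Keq expr → x = 0.01795; check Q = 0.002734
Then remove 0.06588 M of A.
Step 3:
                   B          A          X
  init         7.986     0.2725      1.234
  Δ         -0.05051    0.05051    0.05051
  eq           7.935     0.3231      1.284
  solve Keq expr → x = 0.02526; check Q = 0.002734

x = 0.02526 M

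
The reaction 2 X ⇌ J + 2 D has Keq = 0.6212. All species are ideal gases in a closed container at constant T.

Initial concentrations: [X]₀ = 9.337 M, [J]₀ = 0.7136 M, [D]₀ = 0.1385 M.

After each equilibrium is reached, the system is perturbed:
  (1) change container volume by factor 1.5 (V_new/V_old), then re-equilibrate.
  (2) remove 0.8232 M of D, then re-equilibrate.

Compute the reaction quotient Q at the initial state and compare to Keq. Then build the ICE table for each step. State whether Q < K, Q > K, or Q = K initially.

Q₀ = 1.5701e-04 vs Keq = 0.6212 ⇒ Q<K, forward
Step 1:
                    X           J           D
  Initial       9.337      0.7136      0.1385
  Change       -3.115       1.558       3.115
  Equil         6.222       2.271       3.254
  solve Keq expr → x = 1.558; check Q = 0.6212
Then change container volume by factor 1.5 (V_new/V_old).
Step 2:
                    X           J           D
  Initial       4.148       1.514       2.169
  Change      -0.2401        0.12      0.2401
  Equil         3.908       1.634       2.409
  solve Keq expr → x = 0.12; check Q = 0.6212
Then remove 0.8232 M of D.
Step 3:
                    X           J           D
  Initial       3.908       1.634       1.586
  Change      -0.4298      0.2149      0.4298
  Equil         3.478       1.849       2.016
  solve Keq expr → x = 0.2149; check Q = 0.6212

Q₀ = 1.5701e-04; Q < K (proceeds forward)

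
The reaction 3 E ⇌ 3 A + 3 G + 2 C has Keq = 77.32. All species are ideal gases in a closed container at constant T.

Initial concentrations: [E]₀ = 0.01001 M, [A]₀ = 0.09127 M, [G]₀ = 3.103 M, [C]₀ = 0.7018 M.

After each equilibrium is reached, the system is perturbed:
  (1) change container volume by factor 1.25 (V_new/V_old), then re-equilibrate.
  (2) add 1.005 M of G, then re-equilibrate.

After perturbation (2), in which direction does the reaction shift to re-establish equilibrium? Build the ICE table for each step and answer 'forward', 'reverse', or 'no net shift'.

Q₀ = 1.1155e+04 vs Keq = 77.32 ⇒ Q>K, reverse
Step 1:
                   E          A          G          C
  Initial    0.01001    0.09127      3.103     0.7018
  Change     0.02638   -0.02638   -0.02638   -0.01759
  Equil      0.03639    0.06489      3.077     0.6842
  solve Keq expr → x = -0.008793; check Q = 77.32
Then change container volume by factor 1.25 (V_new/V_old).
Step 2:
                   E          A          G          C
  Initial    0.02911    0.05191      2.461     0.5474
  Change   -0.006394   0.006394   0.006394   0.004262
  Equil      0.02272    0.05831      2.468     0.5516
  solve Keq expr → x = 0.002131; check Q = 77.32
Then add 1.005 M of G.
Step 3:
                   E          A          G          C
  Initial    0.02272    0.05831      3.473     0.5516
  Change    0.005857  -0.005857  -0.005857  -0.003904
  Equil      0.02857    0.05245      3.467     0.5477
  solve Keq expr → x = -0.001952; check Q = 77.32

Direction: reverse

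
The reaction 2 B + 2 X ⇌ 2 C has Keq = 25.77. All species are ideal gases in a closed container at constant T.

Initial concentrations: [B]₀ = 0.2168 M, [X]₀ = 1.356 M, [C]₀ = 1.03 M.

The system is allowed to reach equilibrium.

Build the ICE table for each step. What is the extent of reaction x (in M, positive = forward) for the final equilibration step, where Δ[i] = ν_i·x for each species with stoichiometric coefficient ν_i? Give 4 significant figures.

Q₀ = 12.28 vs Keq = 25.77 ⇒ Q<K, forward
Step 1:
                   B          X          C
  Initial     0.2168      1.356       1.03
  Change    -0.05306   -0.05306    0.05306
  Equil       0.1637      1.303      1.083
  solve Keq expr → x = 0.02653; check Q = 25.77

x = 0.02653 M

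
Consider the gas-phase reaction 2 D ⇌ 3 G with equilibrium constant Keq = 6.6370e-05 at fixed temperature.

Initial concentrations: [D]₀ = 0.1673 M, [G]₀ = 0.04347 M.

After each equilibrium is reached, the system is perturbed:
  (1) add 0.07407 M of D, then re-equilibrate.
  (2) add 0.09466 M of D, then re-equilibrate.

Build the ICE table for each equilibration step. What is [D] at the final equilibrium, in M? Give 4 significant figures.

[D]_eq = 0.3516 M

Q₀ = 0.002935 vs Keq = 6.6370e-05 ⇒ Q>K, reverse
Step 1:
                   D          G
  init        0.1673    0.04347
  Δ          0.02014   -0.03021
  eq          0.1874    0.01326
  solve Keq expr → x = -0.01007; check Q = 6.6370e-05
Then add 0.07407 M of D.
Step 2:
                   D          G
  init        0.2615    0.01326
  Δ        -0.002137   0.003206
  eq          0.2594    0.01647
  solve Keq expr → x = 0.001069; check Q = 6.6370e-05
Then add 0.09466 M of D.
Step 3:
                   D          G
  init         0.354    0.01647
  Δ        -0.002467   0.003701
  eq          0.3516    0.02017
  solve Keq expr → x = 0.001234; check Q = 6.6370e-05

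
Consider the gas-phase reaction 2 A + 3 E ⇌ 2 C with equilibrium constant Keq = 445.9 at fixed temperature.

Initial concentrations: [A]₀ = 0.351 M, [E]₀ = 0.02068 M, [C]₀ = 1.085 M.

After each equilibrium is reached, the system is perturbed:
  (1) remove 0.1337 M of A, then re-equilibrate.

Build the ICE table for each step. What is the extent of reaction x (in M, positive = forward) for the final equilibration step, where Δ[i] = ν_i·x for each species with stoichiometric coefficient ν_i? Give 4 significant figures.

x = -0.01191 M

Q₀ = 1.0804e+06 vs Keq = 445.9 ⇒ Q>K, reverse
Step 1:
                  A         E         C
  Initial     0.351   0.02068     1.085
  Change     0.1254    0.1881   -0.1254
  Equil      0.4764    0.2088    0.9596
  solve Keq expr → x = -0.0627; check Q = 445.9
Then remove 0.1337 M of A.
Step 2:
                  A         E         C
  Initial    0.3427    0.2088    0.9596
  Change    0.02383   0.03574  -0.02383
  Equil      0.3665    0.2445    0.9358
  solve Keq expr → x = -0.01191; check Q = 445.9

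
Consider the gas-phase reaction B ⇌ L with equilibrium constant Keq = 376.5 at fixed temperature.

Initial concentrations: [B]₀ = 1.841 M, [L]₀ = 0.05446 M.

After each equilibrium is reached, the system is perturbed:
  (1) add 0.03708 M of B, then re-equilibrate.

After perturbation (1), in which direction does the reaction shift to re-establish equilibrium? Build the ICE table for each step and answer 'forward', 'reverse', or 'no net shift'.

Direction: forward

Q₀ = 0.02958 vs Keq = 376.5 ⇒ Q<K, forward
Step 1:
                   B          L
  init         1.841    0.05446
  Δ           -1.836      1.836
  eq        0.005021       1.89
  solve Keq expr → x = 1.836; check Q = 376.5
Then add 0.03708 M of B.
Step 2:
                   B          L
  init        0.0421       1.89
  Δ         -0.03698    0.03698
  eq        0.005119      1.927
  solve Keq expr → x = 0.03698; check Q = 376.5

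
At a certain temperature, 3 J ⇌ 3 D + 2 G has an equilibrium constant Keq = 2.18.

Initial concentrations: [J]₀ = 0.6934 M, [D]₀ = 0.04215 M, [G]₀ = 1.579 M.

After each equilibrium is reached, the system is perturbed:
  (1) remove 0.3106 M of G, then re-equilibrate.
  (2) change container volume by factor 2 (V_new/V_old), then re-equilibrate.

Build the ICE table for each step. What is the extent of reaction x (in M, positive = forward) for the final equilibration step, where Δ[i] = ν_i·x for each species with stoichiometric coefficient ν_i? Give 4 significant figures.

x = 0.01324 M

Q₀ = 5.6002e-04 vs Keq = 2.18 ⇒ Q<K, forward
Step 1:
                   J          D          G
  I           0.6934    0.04215      1.579
  C          -0.3027     0.3027     0.2018
  E           0.3907     0.3448      1.781
  solve Keq expr → x = 0.1009; check Q = 2.18
Then remove 0.3106 M of G.
Step 2:
                   J          D          G
  I           0.3907     0.3448       1.47
  C         -0.02224    0.02224    0.01482
  E           0.3685     0.3671      1.485
  solve Keq expr → x = 0.007412; check Q = 2.18
Then change container volume by factor 2 (V_new/V_old).
Step 3:
                   J          D          G
  I           0.1842     0.1835     0.7425
  C         -0.03972    0.03972    0.02648
  E           0.1445     0.2233      0.769
  solve Keq expr → x = 0.01324; check Q = 2.18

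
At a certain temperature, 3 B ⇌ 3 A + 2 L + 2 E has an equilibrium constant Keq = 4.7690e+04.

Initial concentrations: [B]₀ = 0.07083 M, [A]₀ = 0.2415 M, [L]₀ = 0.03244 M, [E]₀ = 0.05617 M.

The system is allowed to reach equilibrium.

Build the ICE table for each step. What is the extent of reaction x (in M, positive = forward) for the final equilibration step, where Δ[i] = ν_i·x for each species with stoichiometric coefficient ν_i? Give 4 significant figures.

x = 0.02349 M

Q₀ = 1.3160e-04 vs Keq = 4.7690e+04 ⇒ Q<K, forward
Step 1:
                   B          A          L          E
  Initial    0.07083     0.2415    0.03244    0.05617
  Change    -0.07048    0.07048    0.04699    0.04699
  Equil   3.4965e-04      0.312    0.07943     0.1032
  solve Keq expr → x = 0.02349; check Q = 4.7690e+04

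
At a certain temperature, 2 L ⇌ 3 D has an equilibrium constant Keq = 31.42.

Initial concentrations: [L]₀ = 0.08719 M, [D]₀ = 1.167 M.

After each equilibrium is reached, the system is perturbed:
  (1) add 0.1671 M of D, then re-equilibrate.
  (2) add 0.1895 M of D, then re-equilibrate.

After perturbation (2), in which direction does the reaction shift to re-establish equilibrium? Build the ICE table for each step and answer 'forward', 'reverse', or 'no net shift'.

Q₀ = 209.1 vs Keq = 31.42 ⇒ Q>K, reverse
Step 1:
                  L         D
  init      0.08719     1.167
  Δ           0.097   -0.1455
  eq         0.1842     1.022
  solve Keq expr → x = -0.0485; check Q = 31.42
Then add 0.1671 M of D.
Step 2:
                  L         D
  init       0.1842     1.189
  Δ         0.03279  -0.04919
  eq          0.217     1.139
  solve Keq expr → x = -0.0164; check Q = 31.42
Then add 0.1895 M of D.
Step 3:
                  L         D
  init        0.217     1.329
  Δ         0.03864  -0.05796
  eq         0.2556     1.271
  solve Keq expr → x = -0.01932; check Q = 31.42

Direction: reverse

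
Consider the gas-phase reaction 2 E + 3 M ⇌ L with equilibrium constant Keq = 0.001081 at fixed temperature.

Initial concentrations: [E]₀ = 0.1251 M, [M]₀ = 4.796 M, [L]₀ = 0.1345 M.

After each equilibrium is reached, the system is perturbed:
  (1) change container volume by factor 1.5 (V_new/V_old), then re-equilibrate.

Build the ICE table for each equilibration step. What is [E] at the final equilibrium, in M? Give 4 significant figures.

[E]_eq = 0.2568 M

Q₀ = 0.07791 vs Keq = 0.001081 ⇒ Q>K, reverse
Step 1:
                  E         M         L
  init       0.1251     4.796    0.1345
  Δ          0.2316    0.3474   -0.1158
  eq         0.3567     5.143   0.01871
  solve Keq expr → x = -0.1158; check Q = 0.001081
Then change container volume by factor 1.5 (V_new/V_old).
Step 2:
                  E         M         L
  init       0.2378     3.429   0.01247
  Δ         0.01905   0.02858 -0.009527
  eq         0.2568     3.457  0.002947
  solve Keq expr → x = -0.009527; check Q = 0.001081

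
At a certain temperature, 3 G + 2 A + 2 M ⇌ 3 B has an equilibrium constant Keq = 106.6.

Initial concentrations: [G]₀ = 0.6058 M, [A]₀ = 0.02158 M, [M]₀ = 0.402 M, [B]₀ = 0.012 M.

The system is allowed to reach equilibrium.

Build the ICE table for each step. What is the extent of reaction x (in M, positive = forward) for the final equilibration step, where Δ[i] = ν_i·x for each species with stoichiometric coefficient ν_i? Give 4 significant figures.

Q₀ = 0.1033 vs Keq = 106.6 ⇒ Q<K, forward
Step 1:
                   G          A          M          B
  I           0.6058    0.02158      0.402      0.012
  C         -0.02603   -0.01735   -0.01735    0.02603
  E           0.5798   0.004229     0.3846    0.03803
  solve Keq expr → x = 0.008675; check Q = 106.6

x = 0.008675 M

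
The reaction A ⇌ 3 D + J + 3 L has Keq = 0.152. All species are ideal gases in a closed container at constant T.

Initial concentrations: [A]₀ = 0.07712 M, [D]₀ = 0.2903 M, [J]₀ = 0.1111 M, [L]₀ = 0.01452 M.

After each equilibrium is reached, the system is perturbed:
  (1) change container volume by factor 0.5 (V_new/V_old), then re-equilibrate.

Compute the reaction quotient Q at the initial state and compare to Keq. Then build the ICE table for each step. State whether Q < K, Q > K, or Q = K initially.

Q₀ = 1.0789e-07; Q < K (proceeds forward)

Q₀ = 1.0789e-07 vs Keq = 0.152 ⇒ Q<K, forward
Step 1:
                  A         D         J         L
  init      0.07712    0.2903    0.1111   0.01452
  Δ        -0.07484    0.2245   0.07484    0.2245
  eq        0.00228    0.5148    0.1859     0.239
  solve Keq expr → x = 0.07484; check Q = 0.152
Then change container volume by factor 0.5 (V_new/V_old).
Step 2:
                  A         D         J         L
  init      0.00456      1.03    0.3719    0.4781
  Δ         0.04883   -0.1465  -0.04883   -0.1465
  eq        0.05339    0.8832    0.3231    0.3316
  solve Keq expr → x = -0.04883; check Q = 0.152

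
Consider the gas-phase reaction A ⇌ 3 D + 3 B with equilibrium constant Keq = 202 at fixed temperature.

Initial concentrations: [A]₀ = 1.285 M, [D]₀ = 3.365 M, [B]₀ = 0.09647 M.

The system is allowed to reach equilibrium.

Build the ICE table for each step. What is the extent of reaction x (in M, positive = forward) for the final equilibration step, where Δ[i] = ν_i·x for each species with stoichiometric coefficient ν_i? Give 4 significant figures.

x = 0.3854 M

Q₀ = 0.02662 vs Keq = 202 ⇒ Q<K, forward
Step 1:
                   A          D          B
  Initial      1.285      3.365    0.09647
  Change     -0.3854      1.156      1.156
  Equil       0.8996      4.521      1.253
  solve Keq expr → x = 0.3854; check Q = 202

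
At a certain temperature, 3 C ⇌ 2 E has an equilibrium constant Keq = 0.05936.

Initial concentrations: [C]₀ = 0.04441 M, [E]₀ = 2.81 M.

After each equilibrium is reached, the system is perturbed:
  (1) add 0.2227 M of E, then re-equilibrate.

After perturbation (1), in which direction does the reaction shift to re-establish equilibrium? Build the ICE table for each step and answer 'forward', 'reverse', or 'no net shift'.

Direction: reverse

Q₀ = 9.0151e+04 vs Keq = 0.05936 ⇒ Q>K, reverse
Step 1:
                    C           E
  Initial     0.04441        2.81
  Change        2.623      -1.749
  Equil         2.667       1.061
  solve Keq expr → x = -0.8743; check Q = 0.05936
Then add 0.2227 M of E.
Step 2:
                    C           E
  Initial       2.667       1.284
  Change       0.1749     -0.1166
  Equil         2.842       1.167
  solve Keq expr → x = -0.0583; check Q = 0.05936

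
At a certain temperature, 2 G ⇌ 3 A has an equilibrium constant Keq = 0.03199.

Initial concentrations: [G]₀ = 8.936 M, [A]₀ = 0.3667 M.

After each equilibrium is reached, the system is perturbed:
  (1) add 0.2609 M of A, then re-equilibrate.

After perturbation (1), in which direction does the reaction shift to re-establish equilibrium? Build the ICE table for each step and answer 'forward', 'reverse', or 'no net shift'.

Q₀ = 6.1751e-04 vs Keq = 0.03199 ⇒ Q<K, forward
Step 1:
                   G          A
  I            8.936     0.3667
  C          -0.6239     0.9359
  E            8.312      1.303
  solve Keq expr → x = 0.312; check Q = 0.03199
Then add 0.2609 M of A.
Step 2:
                   G          A
  I            8.312      1.563
  C           0.1626     -0.244
  E            8.475       1.32
  solve Keq expr → x = -0.08132; check Q = 0.03199

Direction: reverse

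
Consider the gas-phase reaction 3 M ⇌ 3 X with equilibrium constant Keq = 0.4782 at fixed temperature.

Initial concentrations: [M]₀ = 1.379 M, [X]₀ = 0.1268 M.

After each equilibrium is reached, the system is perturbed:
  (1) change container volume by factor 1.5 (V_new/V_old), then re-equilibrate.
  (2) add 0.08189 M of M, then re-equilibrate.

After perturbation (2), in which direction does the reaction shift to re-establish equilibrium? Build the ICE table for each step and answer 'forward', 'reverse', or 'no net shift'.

Q₀ = 7.7744e-04 vs Keq = 0.4782 ⇒ Q<K, forward
Step 1:
                    M           X
  Initial       1.379      0.1268
  Change       -0.534       0.534
  Equil         0.845      0.6608
  solve Keq expr → x = 0.178; check Q = 0.4782
Then change container volume by factor 1.5 (V_new/V_old).
Step 2:
                    M           X
  Initial      0.5633      0.4405
  Change            0           0
  Equil        0.5633      0.4405
  solve Keq expr → x = 0; check Q = 0.4782
Then add 0.08189 M of M.
Step 3:
                    M           X
  Initial      0.6452      0.4405
  Change     -0.03594     0.03594
  Equil        0.6093      0.4765
  solve Keq expr → x = 0.01198; check Q = 0.4782

Direction: forward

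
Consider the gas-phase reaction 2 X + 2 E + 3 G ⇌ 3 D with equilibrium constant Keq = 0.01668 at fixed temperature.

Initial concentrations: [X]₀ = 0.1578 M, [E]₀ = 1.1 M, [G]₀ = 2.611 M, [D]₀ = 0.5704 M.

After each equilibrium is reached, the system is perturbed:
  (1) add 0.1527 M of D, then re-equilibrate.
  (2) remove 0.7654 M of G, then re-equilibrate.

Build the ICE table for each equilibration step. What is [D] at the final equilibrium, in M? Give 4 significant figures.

[D]_eq = 0.3674 M

Q₀ = 0.346 vs Keq = 0.01668 ⇒ Q>K, reverse
Step 1:
                  X         E         G         D
  Initial    0.1578       1.1     2.611    0.5704
  Change     0.1361    0.1361    0.2042   -0.2042
  Equil      0.2939     1.236     2.815    0.3662
  solve Keq expr → x = -0.06806; check Q = 0.01668
Then add 0.1527 M of D.
Step 2:
                  X         E         G         D
  Initial    0.2939     1.236     2.815    0.5189
  Change    0.05549   0.05549   0.08323  -0.08323
  Equil      0.3494     1.292     2.898    0.4357
  solve Keq expr → x = -0.02774; check Q = 0.01668
Then remove 0.7654 M of G.
Step 3:
                  X         E         G         D
  Initial    0.3494     1.292     2.133    0.4357
  Change    0.04551   0.04551   0.06827  -0.06827
  Equil      0.3949     1.337     2.201    0.3674
  solve Keq expr → x = -0.02276; check Q = 0.01668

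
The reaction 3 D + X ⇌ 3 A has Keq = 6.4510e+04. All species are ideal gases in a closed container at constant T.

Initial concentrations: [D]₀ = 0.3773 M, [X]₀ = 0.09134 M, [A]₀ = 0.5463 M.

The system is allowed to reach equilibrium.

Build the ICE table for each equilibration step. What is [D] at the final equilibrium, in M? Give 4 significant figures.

Q₀ = 33.23 vs Keq = 6.4510e+04 ⇒ Q<K, forward
Step 1:
                   D          X          A
  I           0.3773    0.09134     0.5463
  C          -0.2592   -0.08642     0.2592
  E           0.1181   0.004925     0.8055
  solve Keq expr → x = 0.08642; check Q = 6.4510e+04

[D]_eq = 0.1181 M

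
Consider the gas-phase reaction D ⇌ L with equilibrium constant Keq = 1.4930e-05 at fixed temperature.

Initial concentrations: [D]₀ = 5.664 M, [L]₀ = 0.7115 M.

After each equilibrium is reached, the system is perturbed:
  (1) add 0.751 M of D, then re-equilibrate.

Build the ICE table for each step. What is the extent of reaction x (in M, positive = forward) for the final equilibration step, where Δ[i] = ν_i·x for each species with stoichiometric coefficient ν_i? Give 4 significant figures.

x = 1.1212e-05 M

Q₀ = 0.1256 vs Keq = 1.4930e-05 ⇒ Q>K, reverse
Step 1:
                    D           L
  init          5.664      0.7115
  Δ            0.7114     -0.7114
  eq            6.375  9.5185e-05
  solve Keq expr → x = -0.7114; check Q = 1.4930e-05
Then add 0.751 M of D.
Step 2:
                    D           L
  init          7.126  9.5185e-05
  Δ       -1.1212e-05  1.1212e-05
  eq            7.126  1.0640e-04
  solve Keq expr → x = 1.1212e-05; check Q = 1.4930e-05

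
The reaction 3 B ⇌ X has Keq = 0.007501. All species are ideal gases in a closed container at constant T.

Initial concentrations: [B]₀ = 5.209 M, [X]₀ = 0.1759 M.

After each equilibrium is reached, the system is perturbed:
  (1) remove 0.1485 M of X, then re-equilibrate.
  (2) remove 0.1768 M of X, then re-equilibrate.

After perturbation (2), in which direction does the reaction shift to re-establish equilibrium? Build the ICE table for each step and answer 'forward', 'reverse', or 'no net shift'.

Q₀ = 0.001245 vs Keq = 0.007501 ⇒ Q<K, forward
Step 1:
                   B          X
  init         5.209     0.1759
  Δ           -1.069     0.3563
  eq            4.14     0.5322
  solve Keq expr → x = 0.3563; check Q = 0.007501
Then remove 0.1485 M of X.
Step 2:
                   B          X
  init          4.14     0.3837
  Δ          -0.2123    0.07076
  eq           3.928     0.4545
  solve Keq expr → x = 0.07076; check Q = 0.007501
Then remove 0.1768 M of X.
Step 3:
                   B          X
  init         3.928     0.2777
  Δ           -0.269    0.08967
  eq           3.659     0.3674
  solve Keq expr → x = 0.08967; check Q = 0.007501

Direction: forward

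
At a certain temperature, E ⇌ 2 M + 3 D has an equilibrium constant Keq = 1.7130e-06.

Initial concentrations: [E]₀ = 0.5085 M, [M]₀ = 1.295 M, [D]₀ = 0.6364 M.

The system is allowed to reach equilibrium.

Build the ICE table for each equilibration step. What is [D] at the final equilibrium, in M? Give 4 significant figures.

Q₀ = 0.85 vs Keq = 1.7130e-06 ⇒ Q>K, reverse
Step 1:
                  E         M         D
  I          0.5085     1.295    0.6364
  C          0.2082   -0.4165   -0.6247
  E          0.7167    0.8785   0.01167
  solve Keq expr → x = -0.2082; check Q = 1.7130e-06

[D]_eq = 0.01167 M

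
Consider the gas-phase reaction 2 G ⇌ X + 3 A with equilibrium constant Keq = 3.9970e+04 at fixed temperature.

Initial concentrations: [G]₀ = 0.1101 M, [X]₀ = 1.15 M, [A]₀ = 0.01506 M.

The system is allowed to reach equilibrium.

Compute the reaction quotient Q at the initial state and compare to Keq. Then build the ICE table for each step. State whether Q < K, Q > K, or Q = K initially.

Q₀ = 3.2404e-04; Q < K (proceeds forward)

Q₀ = 3.2404e-04 vs Keq = 3.9970e+04 ⇒ Q<K, forward
Step 1:
                   G          X          A
  Initial     0.1101       1.15    0.01506
  Change     -0.1097    0.05484     0.1645
  Equil   4.1783e-04      1.205     0.1796
  solve Keq expr → x = 0.05484; check Q = 3.9970e+04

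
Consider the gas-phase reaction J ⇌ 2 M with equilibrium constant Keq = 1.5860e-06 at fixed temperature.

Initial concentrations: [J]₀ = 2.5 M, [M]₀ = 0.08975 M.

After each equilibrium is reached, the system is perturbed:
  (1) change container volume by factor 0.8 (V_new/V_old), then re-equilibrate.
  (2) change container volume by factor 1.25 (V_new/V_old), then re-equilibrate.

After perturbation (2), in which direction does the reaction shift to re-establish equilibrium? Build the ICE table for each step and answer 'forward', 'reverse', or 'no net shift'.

Q₀ = 0.003222 vs Keq = 1.5860e-06 ⇒ Q>K, reverse
Step 1:
                   J          M
  I              2.5    0.08975
  C          0.04387   -0.08774
  E            2.544   0.002009
  solve Keq expr → x = -0.04387; check Q = 1.5860e-06
Then change container volume by factor 0.8 (V_new/V_old).
Step 2:
                   J          M
  I             3.18   0.002511
  C       1.3251e-04 -2.6502e-04
  E             3.18   0.002246
  solve Keq expr → x = -1.3251e-04; check Q = 1.5860e-06
Then change container volume by factor 1.25 (V_new/V_old).
Step 3:
                   J          M
  I            2.544   0.001797
  C       -1.0601e-04 2.1202e-04
  E            2.544   0.002009
  solve Keq expr → x = 1.0601e-04; check Q = 1.5860e-06

Direction: forward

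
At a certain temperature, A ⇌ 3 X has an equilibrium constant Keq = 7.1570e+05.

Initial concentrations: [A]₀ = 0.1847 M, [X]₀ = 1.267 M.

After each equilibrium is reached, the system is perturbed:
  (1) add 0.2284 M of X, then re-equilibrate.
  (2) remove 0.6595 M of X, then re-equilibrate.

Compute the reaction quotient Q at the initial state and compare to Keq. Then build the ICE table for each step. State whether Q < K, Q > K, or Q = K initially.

Q₀ = 11.01; Q < K (proceeds forward)

Q₀ = 11.01 vs Keq = 7.1570e+05 ⇒ Q<K, forward
Step 1:
                  A         X
  I          0.1847     1.267
  C         -0.1847    0.5541
  E       8.4382e-06     1.821
  solve Keq expr → x = 0.1847; check Q = 7.1570e+05
Then add 0.2284 M of X.
Step 2:
                  A         X
  I       8.4382e-06     2.049
  C       3.5897e-06 -1.0769e-05
  E       1.2028e-05     2.049
  solve Keq expr → x = -3.5897e-06; check Q = 7.1570e+05
Then remove 0.6595 M of X.
Step 3:
                  A         X
  I       1.2028e-05      1.39
  C       -8.2756e-06 2.4827e-05
  E       3.7523e-06      1.39
  solve Keq expr → x = 8.2756e-06; check Q = 7.1570e+05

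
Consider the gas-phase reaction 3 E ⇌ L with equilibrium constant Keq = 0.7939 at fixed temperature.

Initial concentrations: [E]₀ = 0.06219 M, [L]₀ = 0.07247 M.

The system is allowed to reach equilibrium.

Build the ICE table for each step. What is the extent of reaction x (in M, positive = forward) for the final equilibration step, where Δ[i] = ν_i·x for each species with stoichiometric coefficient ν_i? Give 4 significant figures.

Q₀ = 301.3 vs Keq = 0.7939 ⇒ Q>K, reverse
Step 1:
                   E          L
  I          0.06219    0.07247
  C           0.1825   -0.06084
  E           0.2447    0.01163
  solve Keq expr → x = -0.06084; check Q = 0.7939

x = -0.06084 M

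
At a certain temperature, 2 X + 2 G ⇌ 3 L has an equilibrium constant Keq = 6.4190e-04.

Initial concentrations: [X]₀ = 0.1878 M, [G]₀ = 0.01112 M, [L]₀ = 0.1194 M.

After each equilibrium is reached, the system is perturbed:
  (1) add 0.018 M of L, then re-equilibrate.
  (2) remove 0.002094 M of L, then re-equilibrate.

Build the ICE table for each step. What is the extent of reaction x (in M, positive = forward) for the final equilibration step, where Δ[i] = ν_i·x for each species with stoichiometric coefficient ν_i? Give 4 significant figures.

Q₀ = 390.3 vs Keq = 6.4190e-04 ⇒ Q>K, reverse
Step 1:
                    X           G           L
  init         0.1878     0.01112      0.1194
  Δ             0.075       0.075     -0.1125
  eq           0.2628     0.08612    0.006902
  solve Keq expr → x = -0.0375; check Q = 6.4190e-04
Then add 0.018 M of L.
Step 2:
                    X           G           L
  init         0.2628     0.08612      0.0249
  Δ           0.01146     0.01146    -0.01718
  eq           0.2743     0.09757    0.007718
  solve Keq expr → x = -0.005728; check Q = 6.4190e-04
Then remove 0.002094 M of L.
Step 3:
                    X           G           L
  init         0.2743     0.09757    0.005624
  Δ         -0.001333   -0.001333    0.001999
  eq           0.2729     0.09624    0.007622
  solve Keq expr → x = 6.6626e-04; check Q = 6.4190e-04

x = 6.6626e-04 M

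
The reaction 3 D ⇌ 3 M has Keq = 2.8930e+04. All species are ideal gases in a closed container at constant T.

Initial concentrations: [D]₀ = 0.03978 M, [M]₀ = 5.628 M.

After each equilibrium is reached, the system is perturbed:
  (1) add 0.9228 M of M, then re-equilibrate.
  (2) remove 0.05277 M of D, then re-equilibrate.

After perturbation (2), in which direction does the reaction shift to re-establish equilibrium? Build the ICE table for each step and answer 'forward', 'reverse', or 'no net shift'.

Q₀ = 2.8318e+06 vs Keq = 2.8930e+04 ⇒ Q>K, reverse
Step 1:
                  D         M
  init      0.03978     5.628
  Δ           0.139    -0.139
  eq         0.1788     5.489
  solve Keq expr → x = -0.04634; check Q = 2.8930e+04
Then add 0.9228 M of M.
Step 2:
                  D         M
  init       0.1788     6.412
  Δ         0.02911  -0.02911
  eq         0.2079     6.383
  solve Keq expr → x = -0.009704; check Q = 2.8930e+04
Then remove 0.05277 M of D.
Step 3:
                  D         M
  init       0.1551     6.383
  Δ         0.05111  -0.05111
  eq         0.2063     6.332
  solve Keq expr → x = -0.01704; check Q = 2.8930e+04

Direction: reverse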